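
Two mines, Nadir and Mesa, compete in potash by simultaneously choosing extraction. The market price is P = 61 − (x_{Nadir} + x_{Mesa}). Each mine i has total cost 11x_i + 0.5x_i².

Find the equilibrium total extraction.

Mine Nadir's profit: π = x_{Nadir}(61 − (x_{Nadir} + x_{Mesa})) − 11x_{Nadir} − 0.5x_{Nadir}².
∂π/∂x_{Nadir} = 50 − 3x_{Nadir} − x_{Mesa} = 0, so x_{Nadir} = 50/3 − (1/3)x_{Mesa}.
The game is symmetric, so in equilibrium x_{Mesa} = x_{Nadir}: the reaction function gives (4/3)x_{Nadir} = 50/3, hence x_{Nadir} = 12.5.
Total extraction: 12.5 + 12.5 = 25.

25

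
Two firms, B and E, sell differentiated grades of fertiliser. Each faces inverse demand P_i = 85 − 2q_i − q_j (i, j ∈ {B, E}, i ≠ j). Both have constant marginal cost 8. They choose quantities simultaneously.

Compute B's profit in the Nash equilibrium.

Firm B's profit: π = q_B(85 − 2q_B − q_E) − 8q_B.
∂π/∂q_B = 77 − 4q_B − q_E = 0 ⇒ q_B = 19.25 − 0.25q_E.
The game is symmetric, so in equilibrium q_E = q_B: the reaction function gives 1.25q_B = 19.25, hence q_B = 15.4.
P_B = 85 − 2·15.4 − 15.4 = 38.8.
Profit = (38.8 − 8)·15.4 = 474.32.

474.32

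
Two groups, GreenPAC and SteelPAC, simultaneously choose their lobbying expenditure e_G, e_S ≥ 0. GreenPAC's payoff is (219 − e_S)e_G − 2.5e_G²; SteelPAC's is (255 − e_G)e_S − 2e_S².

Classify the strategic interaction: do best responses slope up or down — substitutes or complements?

strategic substitutes

Expanding GreenPAC's payoff: 219e_G − e_Se_G − 2.5e_G².
∂π/∂e_G = 219 − e_S − 5e_G = 0, so e_G = 43.8 − 0.2e_S.
The best-response slope de_G/de_S = −0.2 < 0: the reaction function is downward-sloping, so the choices are strategic substitutes.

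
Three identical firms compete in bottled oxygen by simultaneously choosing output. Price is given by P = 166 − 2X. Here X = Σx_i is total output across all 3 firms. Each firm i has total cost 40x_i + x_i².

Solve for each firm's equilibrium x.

A representative firm's profit is π_i = x_i(166 − 2X) − 40x_i − x_i², with X = x_i + Σ_{j≠i} x_j.
First-order condition: 126 − 6x_i − 2Σ_{j≠i} x_j = 0.
With identical firms, set every x_j = x: then 126 − 6x − 4x = 0, i.e. x = 126/10 = 12.6.

12.6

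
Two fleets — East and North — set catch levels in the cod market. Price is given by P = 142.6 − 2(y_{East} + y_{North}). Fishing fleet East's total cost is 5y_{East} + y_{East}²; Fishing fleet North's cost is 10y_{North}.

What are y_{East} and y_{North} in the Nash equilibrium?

Fishing fleet East's profit: π = y_{East}(142.6 − 2(y_{East} + y_{North})) − 5y_{East} − y_{East}².
∂π/∂y_{East} = 137.6 − 6y_{East} − 2y_{North} = 0, so y_{East} = 344/15 − (1/3)y_{North}.
For North: ∂π/∂y_{North} = 132.6 − 4y_{North} − 2y_{East} = 0 ⇒ y_{North} = 33.15 − 0.5y_{East}.
Substituting the second reaction function into the first: y_{East} = 344/15 − (1/3)(33.15 − 0.5y_{East}), which gives (5/6)y_{East} = 713/60 ⇒ y_{East} = 14.26.
Then y_{North} = 33.15 − 0.5·14.26 = 26.02.

14.26, 26.02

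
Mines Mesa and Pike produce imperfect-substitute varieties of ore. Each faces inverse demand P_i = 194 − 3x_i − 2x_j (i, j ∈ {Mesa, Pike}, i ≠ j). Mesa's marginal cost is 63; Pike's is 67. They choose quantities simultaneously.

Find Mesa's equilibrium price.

Mine Mesa's profit: π = x_{Mesa}(194 − 3x_{Mesa} − 2x_{Pike}) − 63x_{Mesa}.
∂π/∂x_{Mesa} = 131 − 6x_{Mesa} − 2x_{Pike} = 0 ⇒ x_{Mesa} = 131/6 − (1/3)x_{Pike}.
Similarly x_{Pike} = 127/6 − (1/3)x_{Mesa}.
Substituting the second reaction function into the first: x_{Mesa} = 131/6 − (1/3)(127/6 − (1/3)x_{Mesa}), which gives (8/9)x_{Mesa} = 133/9 ⇒ x_{Mesa} = 16.625.
Then x_{Pike} = 127/6 − (1/3)·16.625 = 15.625.
P_{Mesa} = 194 − 3·16.625 − 2·15.625 = 112.875.

112.875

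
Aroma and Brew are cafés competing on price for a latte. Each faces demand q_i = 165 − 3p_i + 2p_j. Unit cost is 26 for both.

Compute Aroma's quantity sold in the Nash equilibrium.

Aroma's profit: π = (p_{Aroma} − 26)(165 − 3p_{Aroma} + 2p_{Brew}).
∂π/∂p_{Aroma} = 243 − 6p_{Aroma} + 2p_{Brew} = 0 ⇒ p_{Aroma} = 40.5 + (1/3)p_{Brew}.
By symmetry p_{Brew} = p_{Aroma}; substituting into the reaction function, (2/3)p_{Aroma} = 40.5 and p_{Aroma} = 60.75.
q_{Aroma} = 165 − 3·60.75 + 2·60.75 = 104.25.

104.25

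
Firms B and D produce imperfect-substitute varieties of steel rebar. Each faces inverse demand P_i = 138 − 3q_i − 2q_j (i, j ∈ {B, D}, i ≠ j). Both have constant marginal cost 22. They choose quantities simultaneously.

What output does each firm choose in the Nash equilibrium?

Firm B's profit: π = q_B(138 − 3q_B − 2q_D) − 22q_B.
∂π/∂q_B = 116 − 6q_B − 2q_D = 0 ⇒ q_B = 58/3 − (1/3)q_D.
By symmetry q_D = q_B; substituting into the reaction function, (4/3)q_B = 58/3 and q_B = 14.5.

14.5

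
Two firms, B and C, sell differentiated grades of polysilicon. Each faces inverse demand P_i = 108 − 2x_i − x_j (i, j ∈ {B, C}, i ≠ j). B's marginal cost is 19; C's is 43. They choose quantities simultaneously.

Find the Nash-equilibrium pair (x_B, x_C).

19.4, 11.4

Firm B's profit: π = x_B(108 − 2x_B − x_C) − 19x_B.
∂π/∂x_B = 89 − 4x_B − x_C = 0 ⇒ x_B = 22.25 − 0.25x_C.
Similarly x_C = 16.25 − 0.25x_B.
Solving the two reaction functions simultaneously: (1 − (−0.25)(−0.25))x_B = 22.25 − 0.25·16.25, so 0.9375x_B = 18.1875 and x_B = 19.4.
Then x_C = 16.25 − 0.25·19.4 = 11.4.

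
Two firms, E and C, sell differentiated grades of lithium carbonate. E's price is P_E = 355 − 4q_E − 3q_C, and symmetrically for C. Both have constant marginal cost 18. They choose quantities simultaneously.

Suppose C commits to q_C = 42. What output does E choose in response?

Firm E's profit: π = q_E(355 − 4q_E − 3q_C) − 18q_E.
∂π/∂q_E = 337 − 8q_E − 3q_C = 0 ⇒ q_E = 42.125 − 0.375q_C.
At q_C = 42: q_E = 42.125 − 0.375·42 = 26.375.

26.375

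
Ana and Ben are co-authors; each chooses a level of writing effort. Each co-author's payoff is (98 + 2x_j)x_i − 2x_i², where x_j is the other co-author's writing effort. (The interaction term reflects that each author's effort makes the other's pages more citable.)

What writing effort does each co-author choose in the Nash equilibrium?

49

Ana's payoff is (98 + 2x_B)x_A − 2x_A².
∂π/∂x_A = 98 + 2x_B − 4x_A = 0, so x_A = 24.5 + 0.5x_B.
The game is symmetric, so in equilibrium x_B = x_A: the reaction function gives 0.5x_A = 24.5, hence x_A = 49.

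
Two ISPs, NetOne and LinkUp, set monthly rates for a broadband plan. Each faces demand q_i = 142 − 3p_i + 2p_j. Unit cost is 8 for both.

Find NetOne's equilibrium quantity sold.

NetOne's profit: π = (p_{NetOne} − 8)(142 − 3p_{NetOne} + 2p_{LinkUp}).
∂π/∂p_{NetOne} = 166 − 6p_{NetOne} + 2p_{LinkUp} = 0 ⇒ p_{NetOne} = 83/3 + (1/3)p_{LinkUp}.
Setting p_{NetOne} = p_{LinkUp} in the reaction function: p_{NetOne} = 83/3 + (1/3)p_{NetOne}, so p_{NetOne} = (83/3) / (2/3) = 41.5.
q_{NetOne} = 142 − 3·41.5 + 2·41.5 = 100.5.

100.5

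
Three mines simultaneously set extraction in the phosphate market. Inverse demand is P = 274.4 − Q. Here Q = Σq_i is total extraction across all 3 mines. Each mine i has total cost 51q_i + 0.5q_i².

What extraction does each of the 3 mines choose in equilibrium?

44.68

A representative mine's profit is π_i = q_i(274.4 − Q) − 51q_i − 0.5q_i², with Q = q_i + Σ_{j≠i} q_j.
First-order condition: 223.4 − 3q_i − Σ_{j≠i} q_j = 0.
In a symmetric equilibrium every mine chooses the same q, so Σ_{j≠i} q_j = 2q. The condition becomes 223.4 − 5q = 0, giving q = 223.4/5 = 44.68.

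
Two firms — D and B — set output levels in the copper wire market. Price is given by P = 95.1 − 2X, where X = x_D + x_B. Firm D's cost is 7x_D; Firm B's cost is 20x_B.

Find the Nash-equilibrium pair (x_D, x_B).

16.85, 10.35

Firm D's profit: π = x_D(95.1 − 2(x_D + x_B)) − 7x_D.
∂π/∂x_D = 88.1 − 4x_D − 2x_B = 0, so x_D = 22.025 − 0.5x_B.
By the same steps for B: x_B = 18.775 − 0.5x_D.
Substituting the second reaction function into the first: x_D = 22.025 − 0.5(18.775 − 0.5x_D), which gives 0.75x_D = 12.6375 ⇒ x_D = 16.85.
Then x_B = 18.775 − 0.5·16.85 = 10.35.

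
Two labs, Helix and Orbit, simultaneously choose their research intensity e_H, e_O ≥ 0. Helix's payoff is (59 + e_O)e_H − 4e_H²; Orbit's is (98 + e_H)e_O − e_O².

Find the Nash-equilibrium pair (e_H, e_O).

14.4, 56.2

Expanding Helix's payoff: 59e_H + e_Oe_H − 4e_H².
∂π/∂e_H = 59 + e_O − 8e_H = 0, so e_H = 7.375 + 0.125e_O.
Likewise for Orbit: e_O = 49 + 0.5e_H.
Substituting the second reaction function into the first: e_H = 7.375 + 0.125(49 + 0.5e_H), which gives 0.9375e_H = 13.5 ⇒ e_H = 14.4.
Then e_O = 49 + 0.5·14.4 = 56.2.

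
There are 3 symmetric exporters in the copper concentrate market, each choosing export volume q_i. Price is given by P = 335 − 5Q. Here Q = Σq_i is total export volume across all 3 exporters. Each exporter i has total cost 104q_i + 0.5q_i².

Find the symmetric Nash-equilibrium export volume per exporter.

11

A representative exporter's profit is π_i = q_i(335 − 5Q) − 104q_i − 0.5q_i², with Q = q_i + Σ_{j≠i} q_j.
First-order condition: 231 − 11q_i − 5Σ_{j≠i} q_j = 0.
In a symmetric equilibrium every exporter chooses the same q, so Σ_{j≠i} q_j = 2q. The condition becomes 231 − 21q = 0, giving q = 231/21 = 11.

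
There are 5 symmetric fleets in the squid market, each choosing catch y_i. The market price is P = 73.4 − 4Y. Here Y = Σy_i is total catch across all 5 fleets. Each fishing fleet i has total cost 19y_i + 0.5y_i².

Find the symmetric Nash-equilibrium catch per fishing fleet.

2.176

A representative fishing fleet's profit is π_i = y_i(73.4 − 4Y) − 19y_i − 0.5y_i², with Y = y_i + Σ_{j≠i} y_j.
First-order condition: 54.4 − 9y_i − 4Σ_{j≠i} y_j = 0.
Imposing symmetry (y_j = y for all j) turns Σ_{j≠i} y_j into 4y, so 54.4 = 25y and y = 2.176.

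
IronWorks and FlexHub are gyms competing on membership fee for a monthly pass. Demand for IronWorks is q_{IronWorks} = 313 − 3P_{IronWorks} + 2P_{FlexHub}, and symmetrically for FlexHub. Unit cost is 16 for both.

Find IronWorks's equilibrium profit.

16539.1875

IronWorks's profit: π = (P_{IronWorks} − 16)(313 − 3P_{IronWorks} + 2P_{FlexHub}).
∂π/∂P_{IronWorks} = 361 − 6P_{IronWorks} + 2P_{FlexHub} = 0 ⇒ P_{IronWorks} = 361/6 + (1/3)P_{FlexHub}.
Setting P_{IronWorks} = P_{FlexHub} in the reaction function: P_{IronWorks} = 361/6 + (1/3)P_{IronWorks}, so P_{IronWorks} = (361/6) / (2/3) = 90.25.
q_{IronWorks} = 313 − 3·90.25 + 2·90.25 = 222.75.
Profit = (90.25 − 16)·222.75 = 16539.1875.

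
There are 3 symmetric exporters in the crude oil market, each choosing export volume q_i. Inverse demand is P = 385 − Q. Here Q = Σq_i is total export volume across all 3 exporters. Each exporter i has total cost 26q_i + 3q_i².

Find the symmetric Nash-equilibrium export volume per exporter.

A representative exporter's profit is π_i = q_i(385 − Q) − 26q_i − 3q_i², with Q = q_i + Σ_{j≠i} q_j.
First-order condition: 359 − 8q_i − Σ_{j≠i} q_j = 0.
Imposing symmetry (q_j = q for all j) turns Σ_{j≠i} q_j into 2q, so 359 = 10q and q = 35.9.

35.9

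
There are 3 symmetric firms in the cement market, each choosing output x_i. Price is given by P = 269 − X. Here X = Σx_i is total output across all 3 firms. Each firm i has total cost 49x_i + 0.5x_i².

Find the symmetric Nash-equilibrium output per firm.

A representative firm's profit is π_i = x_i(269 − X) − 49x_i − 0.5x_i², with X = x_i + Σ_{j≠i} x_j.
First-order condition: 220 − 3x_i − Σ_{j≠i} x_j = 0.
With identical firms, set every x_j = x: then 220 − 3x − 2x = 0, i.e. x = 220/5 = 44.

44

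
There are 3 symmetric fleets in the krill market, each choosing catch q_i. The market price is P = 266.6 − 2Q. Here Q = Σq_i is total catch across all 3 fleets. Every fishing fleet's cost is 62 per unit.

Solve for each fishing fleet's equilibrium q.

25.575

A representative fishing fleet's profit is π_i = q_i(266.6 − 2Q) − 62q_i, with Q = q_i + Σ_{j≠i} q_j.
First-order condition: 204.6 − 4q_i − 2Σ_{j≠i} q_j = 0.
Imposing symmetry (q_j = q for all j) turns Σ_{j≠i} q_j into 2q, so 204.6 = 8q and q = 25.575.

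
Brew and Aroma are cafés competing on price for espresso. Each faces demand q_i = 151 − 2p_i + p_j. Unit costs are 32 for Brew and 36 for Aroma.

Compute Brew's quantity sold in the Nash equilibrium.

80.4

Brew's profit: π = (p_{Brew} − 32)(151 − 2p_{Brew} + p_{Aroma}).
∂π/∂p_{Brew} = 215 − 4p_{Brew} + p_{Aroma} = 0 ⇒ p_{Brew} = 53.75 + 0.25p_{Aroma}.
Similarly p_{Aroma} = 55.75 + 0.25p_{Brew}.
Plugging p_{Aroma} into Brew's best response: p_{Brew} = 53.75 + 0.25(55.75 + 0.25p_{Brew}) ⇒ 0.9375p_{Brew} = 67.6875, so p_{Brew} = 72.2.
Then p_{Aroma} = 55.75 + 0.25·72.2 = 73.8.
q_{Brew} = 151 − 2·72.2 + 73.8 = 80.4.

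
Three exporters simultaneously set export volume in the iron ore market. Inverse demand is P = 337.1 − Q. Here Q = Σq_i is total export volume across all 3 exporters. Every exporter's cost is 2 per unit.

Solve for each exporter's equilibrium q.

83.775

A representative exporter's profit is π_i = q_i(337.1 − Q) − 2q_i, with Q = q_i + Σ_{j≠i} q_j.
First-order condition: 335.1 − 2q_i − Σ_{j≠i} q_j = 0.
Imposing symmetry (q_j = q for all j) turns Σ_{j≠i} q_j into 2q, so 335.1 = 4q and q = 83.775.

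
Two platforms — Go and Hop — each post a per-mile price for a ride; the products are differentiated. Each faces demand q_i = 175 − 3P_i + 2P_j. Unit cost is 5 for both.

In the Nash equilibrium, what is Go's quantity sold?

127.5

Go's profit: π = (P_{Go} − 5)(175 − 3P_{Go} + 2P_{Hop}).
∂π/∂P_{Go} = 190 − 6P_{Go} + 2P_{Hop} = 0 ⇒ P_{Go} = 95/3 + (1/3)P_{Hop}.
The game is symmetric, so in equilibrium P_{Hop} = P_{Go}: the reaction function gives (2/3)P_{Go} = 95/3, hence P_{Go} = 47.5.
q_{Go} = 175 − 3·47.5 + 2·47.5 = 127.5.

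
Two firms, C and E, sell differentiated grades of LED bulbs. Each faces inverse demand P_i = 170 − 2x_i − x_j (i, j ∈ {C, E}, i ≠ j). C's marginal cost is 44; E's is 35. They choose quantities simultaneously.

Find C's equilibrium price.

93.2

Firm C's profit: π = x_C(170 − 2x_C − x_E) − 44x_C.
∂π/∂x_C = 126 − 4x_C − x_E = 0 ⇒ x_C = 31.5 − 0.25x_E.
Similarly x_E = 33.75 − 0.25x_C.
Substituting the second reaction function into the first: x_C = 31.5 − 0.25(33.75 − 0.25x_C), which gives 0.9375x_C = 23.0625 ⇒ x_C = 24.6.
Then x_E = 33.75 − 0.25·24.6 = 27.6.
P_C = 170 − 2·24.6 − 27.6 = 93.2.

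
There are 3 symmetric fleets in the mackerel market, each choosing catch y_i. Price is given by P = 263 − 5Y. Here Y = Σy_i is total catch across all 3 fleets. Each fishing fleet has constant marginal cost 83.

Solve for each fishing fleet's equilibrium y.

A representative fishing fleet's profit is π_i = y_i(263 − 5Y) − 83y_i, with Y = y_i + Σ_{j≠i} y_j.
First-order condition: 180 − 10y_i − 5Σ_{j≠i} y_j = 0.
In a symmetric equilibrium every fishing fleet chooses the same y, so Σ_{j≠i} y_j = 2y. The condition becomes 180 − 20y = 0, giving y = 180/20 = 9.

9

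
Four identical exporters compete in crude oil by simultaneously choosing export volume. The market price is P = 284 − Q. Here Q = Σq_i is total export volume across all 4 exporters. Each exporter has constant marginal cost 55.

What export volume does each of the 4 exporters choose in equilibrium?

45.8

A representative exporter's profit is π_i = q_i(284 − Q) − 55q_i, with Q = q_i + Σ_{j≠i} q_j.
First-order condition: 229 − 2q_i − Σ_{j≠i} q_j = 0.
Imposing symmetry (q_j = q for all j) turns Σ_{j≠i} q_j into 3q, so 229 = 5q and q = 45.8.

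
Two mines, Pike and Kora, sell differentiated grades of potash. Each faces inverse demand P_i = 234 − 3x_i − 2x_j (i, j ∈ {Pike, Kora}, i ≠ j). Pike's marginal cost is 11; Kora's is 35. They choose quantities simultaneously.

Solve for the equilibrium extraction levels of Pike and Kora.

29.375, 23.375

Mine Pike's profit: π = x_{Pike}(234 − 3x_{Pike} − 2x_{Kora}) − 11x_{Pike}.
∂π/∂x_{Pike} = 223 − 6x_{Pike} − 2x_{Kora} = 0 ⇒ x_{Pike} = 223/6 − (1/3)x_{Kora}.
Similarly x_{Kora} = 199/6 − (1/3)x_{Pike}.
Plugging x_{Kora} into Pike's best response: x_{Pike} = 223/6 − (1/3)(199/6 − (1/3)x_{Pike}) ⇒ (8/9)x_{Pike} = 235/9, so x_{Pike} = 29.375.
Then x_{Kora} = 199/6 − (1/3)·29.375 = 23.375.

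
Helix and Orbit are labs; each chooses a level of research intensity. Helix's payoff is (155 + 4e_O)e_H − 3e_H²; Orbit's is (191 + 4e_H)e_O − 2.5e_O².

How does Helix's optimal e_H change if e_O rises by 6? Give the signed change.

Expanding Helix's payoff: 155e_H + 4e_Oe_H − 3e_H².
∂π/∂e_H = 155 + 4e_O − 6e_H = 0, so e_H = 155/6 + (2/3)e_O.
The reaction-function slope is 2/3, so a 6-unit rise in e_O moves e_H by 2/3 × 6 = 4. Helix's best response rises — the actions are strategic complements.

4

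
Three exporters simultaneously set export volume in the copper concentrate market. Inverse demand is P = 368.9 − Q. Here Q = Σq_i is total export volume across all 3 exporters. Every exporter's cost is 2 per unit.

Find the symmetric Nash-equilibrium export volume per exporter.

A representative exporter's profit is π_i = q_i(368.9 − Q) − 2q_i, with Q = q_i + Σ_{j≠i} q_j.
First-order condition: 366.9 − 2q_i − Σ_{j≠i} q_j = 0.
Imposing symmetry (q_j = q for all j) turns Σ_{j≠i} q_j into 2q, so 366.9 = 4q and q = 91.725.

91.725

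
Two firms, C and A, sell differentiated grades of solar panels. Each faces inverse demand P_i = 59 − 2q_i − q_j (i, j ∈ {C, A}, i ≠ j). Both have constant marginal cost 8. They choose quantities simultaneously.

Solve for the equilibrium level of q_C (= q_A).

10.2

Firm C's profit: π = q_C(59 − 2q_C − q_A) − 8q_C.
∂π/∂q_C = 51 − 4q_C − q_A = 0 ⇒ q_C = 12.75 − 0.25q_A.
Setting q_C = q_A in the reaction function: q_C = 12.75 − 0.25q_C, so q_C = 12.75 / 1.25 = 10.2.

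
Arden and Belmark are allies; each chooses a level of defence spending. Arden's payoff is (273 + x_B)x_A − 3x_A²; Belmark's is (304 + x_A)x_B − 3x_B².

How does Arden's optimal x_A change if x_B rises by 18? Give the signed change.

3

Expanding Arden's payoff: 273x_A + x_Bx_A − 3x_A².
∂π/∂x_A = 273 + x_B − 6x_A = 0, so x_A = 45.5 + (1/6)x_B.
The reaction-function slope is 1/6, so an 18-unit rise in x_B moves x_A by 1/6 × 18 = 3. Arden's best response rises — the actions are strategic complements.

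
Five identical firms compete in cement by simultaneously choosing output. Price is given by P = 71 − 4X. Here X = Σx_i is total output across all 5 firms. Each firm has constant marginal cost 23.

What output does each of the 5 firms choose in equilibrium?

2

A representative firm's profit is π_i = x_i(71 − 4X) − 23x_i, with X = x_i + Σ_{j≠i} x_j.
First-order condition: 48 − 8x_i − 4Σ_{j≠i} x_j = 0.
In a symmetric equilibrium every firm chooses the same x, so Σ_{j≠i} x_j = 4x. The condition becomes 48 − 24x = 0, giving x = 48/24 = 2.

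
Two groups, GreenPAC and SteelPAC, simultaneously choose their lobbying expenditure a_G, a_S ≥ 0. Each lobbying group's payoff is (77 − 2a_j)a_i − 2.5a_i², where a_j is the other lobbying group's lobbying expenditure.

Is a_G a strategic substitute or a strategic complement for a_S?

strategic substitutes

GreenPAC's payoff is (77 − 2a_S)a_G − 2.5a_G².
∂π/∂a_G = 77 − 2a_S − 5a_G = 0, so a_G = 15.4 − 0.4a_S.
The best-response slope da_G/da_S = −0.4 < 0: the reaction function is downward-sloping, so the choices are strategic substitutes.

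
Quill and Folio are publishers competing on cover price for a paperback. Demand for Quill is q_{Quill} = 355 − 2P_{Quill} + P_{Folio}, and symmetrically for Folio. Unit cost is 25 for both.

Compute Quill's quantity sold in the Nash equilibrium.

220

Quill's profit: π = (P_{Quill} − 25)(355 − 2P_{Quill} + P_{Folio}).
∂π/∂P_{Quill} = 405 − 4P_{Quill} + P_{Folio} = 0 ⇒ P_{Quill} = 101.25 + 0.25P_{Folio}.
The game is symmetric, so in equilibrium P_{Folio} = P_{Quill}: the reaction function gives 0.75P_{Quill} = 101.25, hence P_{Quill} = 135.
q_{Quill} = 355 − 2·135 + 135 = 220.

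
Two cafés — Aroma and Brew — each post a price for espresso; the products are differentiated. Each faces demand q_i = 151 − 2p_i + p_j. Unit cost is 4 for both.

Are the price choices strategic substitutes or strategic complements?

strategic complements

Aroma's profit: π = (p_{Aroma} − 4)(151 − 2p_{Aroma} + p_{Brew}).
∂π/∂p_{Aroma} = 159 − 4p_{Aroma} + p_{Brew} = 0 ⇒ p_{Aroma} = 39.75 + 0.25p_{Brew}.
The best-response slope dp_{Aroma}/dp_{Brew} = 0.25 > 0: the reaction function is upward-sloping, so the choices are strategic complements.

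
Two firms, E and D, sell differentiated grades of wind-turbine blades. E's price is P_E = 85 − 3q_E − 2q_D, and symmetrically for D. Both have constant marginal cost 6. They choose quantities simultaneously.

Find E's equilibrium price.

Firm E's profit: π = q_E(85 − 3q_E − 2q_D) − 6q_E.
∂π/∂q_E = 79 − 6q_E − 2q_D = 0 ⇒ q_E = 79/6 − (1/3)q_D.
By symmetry q_D = q_E; substituting into the reaction function, (4/3)q_E = 79/6 and q_E = 9.875.
P_E = 85 − 3·9.875 − 2·9.875 = 35.625.

35.625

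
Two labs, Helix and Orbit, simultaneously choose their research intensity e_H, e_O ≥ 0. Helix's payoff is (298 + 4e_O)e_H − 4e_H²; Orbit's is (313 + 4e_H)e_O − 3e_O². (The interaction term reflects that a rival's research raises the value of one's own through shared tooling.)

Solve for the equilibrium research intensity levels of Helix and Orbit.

Expanding Helix's payoff: 298e_H + 4e_Oe_H − 4e_H².
∂π/∂e_H = 298 + 4e_O − 8e_H = 0, so e_H = 37.25 + 0.5e_O.
Likewise for Orbit: e_O = 313/6 + (2/3)e_H.
Solving the two reaction functions simultaneously: (1 − (0.5)(2/3))e_H = 37.25 + 0.5·(313/6), so (2/3)e_H = 190/3 and e_H = 95.
Then e_O = 313/6 + (2/3)·95 = 115.5.

95, 115.5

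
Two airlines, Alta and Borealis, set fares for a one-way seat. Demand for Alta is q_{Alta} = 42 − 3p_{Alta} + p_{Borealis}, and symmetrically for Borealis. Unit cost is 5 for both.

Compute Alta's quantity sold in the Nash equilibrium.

19.2

Alta's profit: π = (p_{Alta} − 5)(42 − 3p_{Alta} + p_{Borealis}).
∂π/∂p_{Alta} = 57 − 6p_{Alta} + p_{Borealis} = 0 ⇒ p_{Alta} = 9.5 + (1/6)p_{Borealis}.
The game is symmetric, so in equilibrium p_{Borealis} = p_{Alta}: the reaction function gives (5/6)p_{Alta} = 9.5, hence p_{Alta} = 11.4.
q_{Alta} = 42 − 3·11.4 + 11.4 = 19.2.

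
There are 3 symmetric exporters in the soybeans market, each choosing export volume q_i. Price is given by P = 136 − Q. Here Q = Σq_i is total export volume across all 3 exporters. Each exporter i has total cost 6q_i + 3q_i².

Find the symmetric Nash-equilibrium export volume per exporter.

13

A representative exporter's profit is π_i = q_i(136 − Q) − 6q_i − 3q_i², with Q = q_i + Σ_{j≠i} q_j.
First-order condition: 130 − 8q_i − Σ_{j≠i} q_j = 0.
In a symmetric equilibrium every exporter chooses the same q, so Σ_{j≠i} q_j = 2q. The condition becomes 130 − 10q = 0, giving q = 130/10 = 13.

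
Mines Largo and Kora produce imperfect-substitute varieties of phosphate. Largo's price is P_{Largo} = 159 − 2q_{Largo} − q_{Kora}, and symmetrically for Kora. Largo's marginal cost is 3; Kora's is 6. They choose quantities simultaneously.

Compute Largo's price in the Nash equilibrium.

65.8

Mine Largo's profit: π = q_{Largo}(159 − 2q_{Largo} − q_{Kora}) − 3q_{Largo}.
∂π/∂q_{Largo} = 156 − 4q_{Largo} − q_{Kora} = 0 ⇒ q_{Largo} = 39 − 0.25q_{Kora}.
Similarly q_{Kora} = 38.25 − 0.25q_{Largo}.
Solving the two reaction functions simultaneously: (1 − (−0.25)(−0.25))q_{Largo} = 39 − 0.25·38.25, so 0.9375q_{Largo} = 29.4375 and q_{Largo} = 31.4.
Then q_{Kora} = 38.25 − 0.25·31.4 = 30.4.
P_{Largo} = 159 − 2·31.4 − 30.4 = 65.8.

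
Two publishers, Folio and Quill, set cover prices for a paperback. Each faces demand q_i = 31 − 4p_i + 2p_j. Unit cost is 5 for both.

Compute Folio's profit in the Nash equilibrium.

Folio's profit: π = (p_{Folio} − 5)(31 − 4p_{Folio} + 2p_{Quill}).
∂π/∂p_{Folio} = 51 − 8p_{Folio} + 2p_{Quill} = 0 ⇒ p_{Folio} = 6.375 + 0.25p_{Quill}.
Setting p_{Folio} = p_{Quill} in the reaction function: p_{Folio} = 6.375 + 0.25p_{Folio}, so p_{Folio} = 6.375 / 0.75 = 8.5.
q_{Folio} = 31 − 4·8.5 + 2·8.5 = 14.
Profit = (8.5 − 5)·14 = 49.

49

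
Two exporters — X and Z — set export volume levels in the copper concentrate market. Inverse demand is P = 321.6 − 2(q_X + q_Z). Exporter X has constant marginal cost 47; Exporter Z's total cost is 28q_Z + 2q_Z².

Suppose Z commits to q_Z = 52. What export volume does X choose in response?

Exporter X's profit: π = q_X(321.6 − 2(q_X + q_Z)) − 47q_X.
∂π/∂q_X = 274.6 − 4q_X − 2q_Z = 0, so q_X = 68.65 − 0.5q_Z.
At q_Z = 52: q_X = 68.65 − 0.5·52 = 42.65.

42.65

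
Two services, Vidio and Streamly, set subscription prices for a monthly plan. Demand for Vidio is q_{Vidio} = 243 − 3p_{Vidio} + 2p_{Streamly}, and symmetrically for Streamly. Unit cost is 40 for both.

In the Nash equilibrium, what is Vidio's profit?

Vidio's profit: π = (p_{Vidio} − 40)(243 − 3p_{Vidio} + 2p_{Streamly}).
∂π/∂p_{Vidio} = 363 − 6p_{Vidio} + 2p_{Streamly} = 0 ⇒ p_{Vidio} = 60.5 + (1/3)p_{Streamly}.
By symmetry p_{Streamly} = p_{Vidio}; substituting into the reaction function, (2/3)p_{Vidio} = 60.5 and p_{Vidio} = 90.75.
q_{Vidio} = 243 − 3·90.75 + 2·90.75 = 152.25.
Profit = (90.75 − 40)·152.25 = 7726.6875.

7726.6875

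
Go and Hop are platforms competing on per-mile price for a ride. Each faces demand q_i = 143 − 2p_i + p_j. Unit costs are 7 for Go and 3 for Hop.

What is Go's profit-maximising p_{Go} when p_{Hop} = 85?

60.5

Go's profit: π = (p_{Go} − 7)(143 − 2p_{Go} + p_{Hop}).
∂π/∂p_{Go} = 157 − 4p_{Go} + p_{Hop} = 0 ⇒ p_{Go} = 39.25 + 0.25p_{Hop}.
At p_{Hop} = 85: p_{Go} = 39.25 + 0.25·85 = 60.5.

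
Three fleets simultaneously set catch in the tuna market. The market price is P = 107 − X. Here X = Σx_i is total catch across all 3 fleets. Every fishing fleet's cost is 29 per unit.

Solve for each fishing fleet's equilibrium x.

A representative fishing fleet's profit is π_i = x_i(107 − X) − 29x_i, with X = x_i + Σ_{j≠i} x_j.
First-order condition: 78 − 2x_i − Σ_{j≠i} x_j = 0.
In a symmetric equilibrium every fishing fleet chooses the same x, so Σ_{j≠i} x_j = 2x. The condition becomes 78 − 4x = 0, giving x = 78/4 = 19.5.

19.5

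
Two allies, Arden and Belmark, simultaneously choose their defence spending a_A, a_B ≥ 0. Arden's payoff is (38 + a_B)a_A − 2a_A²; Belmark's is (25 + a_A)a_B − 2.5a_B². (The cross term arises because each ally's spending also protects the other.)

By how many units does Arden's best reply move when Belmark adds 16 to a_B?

4

Expanding Arden's payoff: 38a_A + a_Ba_A − 2a_A².
∂π/∂a_A = 38 + a_B − 4a_A = 0, so a_A = 9.5 + 0.25a_B.
The reaction-function slope is 0.25, so a 16-unit rise in a_B moves a_A by 0.25 × 16 = 4. Arden's best response rises — the actions are strategic complements.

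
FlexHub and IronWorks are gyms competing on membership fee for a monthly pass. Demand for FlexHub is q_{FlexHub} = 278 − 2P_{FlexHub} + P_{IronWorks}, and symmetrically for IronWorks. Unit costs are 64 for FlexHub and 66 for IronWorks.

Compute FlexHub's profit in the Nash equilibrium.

10253.12

FlexHub's profit: π = (P_{FlexHub} − 64)(278 − 2P_{FlexHub} + P_{IronWorks}).
∂π/∂P_{FlexHub} = 406 − 4P_{FlexHub} + P_{IronWorks} = 0 ⇒ P_{FlexHub} = 101.5 + 0.25P_{IronWorks}.
Similarly P_{IronWorks} = 102.5 + 0.25P_{FlexHub}.
Plugging P_{IronWorks} into FlexHub's best response: P_{FlexHub} = 101.5 + 0.25(102.5 + 0.25P_{FlexHub}) ⇒ 0.9375P_{FlexHub} = 127.125, so P_{FlexHub} = 135.6.
Then P_{IronWorks} = 102.5 + 0.25·135.6 = 136.4.
q_{FlexHub} = 278 − 2·135.6 + 136.4 = 143.2.
Profit = (135.6 − 64)·143.2 = 10253.12.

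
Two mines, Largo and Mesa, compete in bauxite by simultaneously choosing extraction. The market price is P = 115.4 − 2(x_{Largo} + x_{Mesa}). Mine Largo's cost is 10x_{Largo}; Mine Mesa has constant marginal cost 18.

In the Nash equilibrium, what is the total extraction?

Mine Largo's profit: π = x_{Largo}(115.4 − 2(x_{Largo} + x_{Mesa})) − 10x_{Largo}.
∂π/∂x_{Largo} = 105.4 − 4x_{Largo} − 2x_{Mesa} = 0, so x_{Largo} = 26.35 − 0.5x_{Mesa}.
By the same steps for Mesa: x_{Mesa} = 24.35 − 0.5x_{Largo}.
Substituting the second reaction function into the first: x_{Largo} = 26.35 − 0.5(24.35 − 0.5x_{Largo}), which gives 0.75x_{Largo} = 14.175 ⇒ x_{Largo} = 18.9.
Then x_{Mesa} = 24.35 − 0.5·18.9 = 14.9.
Total extraction: 18.9 + 14.9 = 33.8.

33.8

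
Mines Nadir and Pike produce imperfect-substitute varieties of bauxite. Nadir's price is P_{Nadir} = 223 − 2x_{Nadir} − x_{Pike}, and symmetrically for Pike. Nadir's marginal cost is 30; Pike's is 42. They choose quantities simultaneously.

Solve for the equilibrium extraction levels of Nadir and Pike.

39.4, 35.4

Mine Nadir's profit: π = x_{Nadir}(223 − 2x_{Nadir} − x_{Pike}) − 30x_{Nadir}.
∂π/∂x_{Nadir} = 193 − 4x_{Nadir} − x_{Pike} = 0 ⇒ x_{Nadir} = 48.25 − 0.25x_{Pike}.
Similarly x_{Pike} = 45.25 − 0.25x_{Nadir}.
Substituting the second reaction function into the first: x_{Nadir} = 48.25 − 0.25(45.25 − 0.25x_{Nadir}), which gives 0.9375x_{Nadir} = 36.9375 ⇒ x_{Nadir} = 39.4.
Then x_{Pike} = 45.25 − 0.25·39.4 = 35.4.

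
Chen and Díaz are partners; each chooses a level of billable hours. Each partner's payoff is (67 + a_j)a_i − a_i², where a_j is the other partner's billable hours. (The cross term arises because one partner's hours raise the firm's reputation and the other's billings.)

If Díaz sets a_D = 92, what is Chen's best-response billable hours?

Chen's payoff is (67 + a_D)a_C − a_C².
∂π/∂a_C = 67 + a_D − 2a_C = 0, so a_C = 33.5 + 0.5a_D.
At a_D = 92: a_C = 33.5 + 0.5·92 = 79.5.

79.5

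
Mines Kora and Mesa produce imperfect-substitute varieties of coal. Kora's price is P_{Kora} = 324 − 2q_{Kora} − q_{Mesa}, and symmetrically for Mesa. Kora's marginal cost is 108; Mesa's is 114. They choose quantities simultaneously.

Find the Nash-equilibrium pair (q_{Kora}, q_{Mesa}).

43.6, 41.6

Mine Kora's profit: π = q_{Kora}(324 − 2q_{Kora} − q_{Mesa}) − 108q_{Kora}.
∂π/∂q_{Kora} = 216 − 4q_{Kora} − q_{Mesa} = 0 ⇒ q_{Kora} = 54 − 0.25q_{Mesa}.
Similarly q_{Mesa} = 52.5 − 0.25q_{Kora}.
Substituting the second reaction function into the first: q_{Kora} = 54 − 0.25(52.5 − 0.25q_{Kora}), which gives 0.9375q_{Kora} = 40.875 ⇒ q_{Kora} = 43.6.
Then q_{Mesa} = 52.5 − 0.25·43.6 = 41.6.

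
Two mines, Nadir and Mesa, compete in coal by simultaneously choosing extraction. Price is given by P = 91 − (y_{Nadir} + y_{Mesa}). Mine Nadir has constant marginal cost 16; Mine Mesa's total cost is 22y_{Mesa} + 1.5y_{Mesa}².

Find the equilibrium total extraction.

41

Mine Nadir's profit: π = y_{Nadir}(91 − (y_{Nadir} + y_{Mesa})) − 16y_{Nadir}.
∂π/∂y_{Nadir} = 75 − 2y_{Nadir} − y_{Mesa} = 0, so y_{Nadir} = 37.5 − 0.5y_{Mesa}.
For Mesa: ∂π/∂y_{Mesa} = 69 − 5y_{Mesa} − y_{Nadir} = 0 ⇒ y_{Mesa} = 13.8 − 0.2y_{Nadir}.
Solving the two reaction functions simultaneously: (1 − (−0.5)(−0.2))y_{Nadir} = 37.5 − 0.5·13.8, so 0.9y_{Nadir} = 30.6 and y_{Nadir} = 34.
Then y_{Mesa} = 13.8 − 0.2·34 = 7.
Total extraction: 34 + 7 = 41.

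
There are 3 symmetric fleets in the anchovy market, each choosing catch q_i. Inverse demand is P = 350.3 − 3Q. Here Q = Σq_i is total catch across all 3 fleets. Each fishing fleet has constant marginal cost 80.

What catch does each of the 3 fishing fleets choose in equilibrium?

22.525

A representative fishing fleet's profit is π_i = q_i(350.3 − 3Q) − 80q_i, with Q = q_i + Σ_{j≠i} q_j.
First-order condition: 270.3 − 6q_i − 3Σ_{j≠i} q_j = 0.
Imposing symmetry (q_j = q for all j) turns Σ_{j≠i} q_j into 2q, so 270.3 = 12q and q = 22.525.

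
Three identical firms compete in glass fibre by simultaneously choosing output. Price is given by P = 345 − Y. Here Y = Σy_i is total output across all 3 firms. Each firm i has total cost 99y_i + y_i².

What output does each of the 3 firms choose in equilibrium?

41

A representative firm's profit is π_i = y_i(345 − Y) − 99y_i − y_i², with Y = y_i + Σ_{j≠i} y_j.
First-order condition: 246 − 4y_i − Σ_{j≠i} y_j = 0.
With identical firms, set every y_j = y: then 246 − 4y − 2y = 0, i.e. y = 246/6 = 41.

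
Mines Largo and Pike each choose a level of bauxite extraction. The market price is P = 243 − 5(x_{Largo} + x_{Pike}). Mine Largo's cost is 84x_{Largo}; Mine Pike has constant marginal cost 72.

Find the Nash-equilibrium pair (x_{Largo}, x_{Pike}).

9.8, 12.2

Mine Largo's profit: π = x_{Largo}(243 − 5(x_{Largo} + x_{Pike})) − 84x_{Largo}.
∂π/∂x_{Largo} = 159 − 10x_{Largo} − 5x_{Pike} = 0, so x_{Largo} = 15.9 − 0.5x_{Pike}.
By the same steps for Pike: x_{Pike} = 17.1 − 0.5x_{Largo}.
Plugging x_{Pike} into Largo's best response: x_{Largo} = 15.9 − 0.5(17.1 − 0.5x_{Largo}) ⇒ 0.75x_{Largo} = 7.35, so x_{Largo} = 9.8.
Then x_{Pike} = 17.1 − 0.5·9.8 = 12.2.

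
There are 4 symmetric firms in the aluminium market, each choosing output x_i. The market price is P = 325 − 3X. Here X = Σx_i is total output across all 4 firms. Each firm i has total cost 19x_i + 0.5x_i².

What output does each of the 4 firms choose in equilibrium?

19.125

A representative firm's profit is π_i = x_i(325 − 3X) − 19x_i − 0.5x_i², with X = x_i + Σ_{j≠i} x_j.
First-order condition: 306 − 7x_i − 3Σ_{j≠i} x_j = 0.
In a symmetric equilibrium every firm chooses the same x, so Σ_{j≠i} x_j = 3x. The condition becomes 306 − 16x = 0, giving x = 306/16 = 19.125.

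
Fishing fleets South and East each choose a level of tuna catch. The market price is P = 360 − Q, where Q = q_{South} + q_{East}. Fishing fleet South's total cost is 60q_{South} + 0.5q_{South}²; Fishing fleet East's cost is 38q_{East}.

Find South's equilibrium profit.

4637.04

Fishing fleet South's profit: π = q_{South}(360 − (q_{South} + q_{East})) − 60q_{South} − 0.5q_{South}².
∂π/∂q_{South} = 300 − 3q_{South} − q_{East} = 0, so q_{South} = 100 − (1/3)q_{East}.
For East: ∂π/∂q_{East} = 322 − 2q_{East} − q_{South} = 0 ⇒ q_{East} = 161 − 0.5q_{South}.
Plugging q_{East} into South's best response: q_{South} = 100 − (1/3)(161 − 0.5q_{South}) ⇒ (5/6)q_{South} = 139/3, so q_{South} = 55.6.
Then q_{East} = 161 − 0.5·55.6 = 133.2.
Price P = 360 − 188.8 = 171.2.
South's profit: (171.2 − 60)·55.6 − 0.5(55.6)² = 4637.04.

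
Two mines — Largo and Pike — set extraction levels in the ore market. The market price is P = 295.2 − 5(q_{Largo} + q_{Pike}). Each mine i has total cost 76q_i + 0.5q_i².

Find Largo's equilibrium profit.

Mine Largo's profit: π = q_{Largo}(295.2 − 5(q_{Largo} + q_{Pike})) − 76q_{Largo} − 0.5q_{Largo}².
∂π/∂q_{Largo} = 219.2 − 11q_{Largo} − 5q_{Pike} = 0, so q_{Largo} = 1096/55 − (5/11)q_{Pike}.
Setting q_{Largo} = q_{Pike} in the reaction function: q_{Largo} = 1096/55 − (5/11)q_{Largo}, so q_{Largo} = (1096/55) / (16/11) = 13.7.
Price P = 295.2 − 5·27.4 = 158.2.
Largo's profit: (158.2 − 76)·13.7 − 0.5(13.7)² = 1032.295.

1032.295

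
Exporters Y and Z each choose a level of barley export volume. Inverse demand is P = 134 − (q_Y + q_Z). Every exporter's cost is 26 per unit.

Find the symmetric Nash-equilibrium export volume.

36

Exporter Y's profit: π = q_Y(134 − (q_Y + q_Z)) − 26q_Y.
∂π/∂q_Y = 108 − 2q_Y − q_Z = 0, so q_Y = 54 − 0.5q_Z.
By symmetry q_Z = q_Y; substituting into the reaction function, 1.5q_Y = 54 and q_Y = 36.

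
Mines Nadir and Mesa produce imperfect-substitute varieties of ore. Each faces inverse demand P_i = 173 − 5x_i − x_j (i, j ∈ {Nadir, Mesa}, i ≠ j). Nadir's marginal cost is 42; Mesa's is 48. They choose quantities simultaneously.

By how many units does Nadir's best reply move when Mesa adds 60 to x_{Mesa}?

-6

Mine Nadir's profit: π = x_{Nadir}(173 − 5x_{Nadir} − x_{Mesa}) − 42x_{Nadir}.
∂π/∂x_{Nadir} = 131 − 10x_{Nadir} − x_{Mesa} = 0 ⇒ x_{Nadir} = 13.1 − 0.1x_{Mesa}.
The reaction-function slope is −0.1, so a 60-unit rise in x_{Mesa} moves x_{Nadir} by −0.1 × 60 = −6. Nadir's best response falls — the actions are strategic substitutes.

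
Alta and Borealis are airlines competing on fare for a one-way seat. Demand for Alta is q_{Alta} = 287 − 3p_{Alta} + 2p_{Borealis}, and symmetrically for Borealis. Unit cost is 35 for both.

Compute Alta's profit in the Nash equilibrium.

Alta's profit: π = (p_{Alta} − 35)(287 − 3p_{Alta} + 2p_{Borealis}).
∂π/∂p_{Alta} = 392 − 6p_{Alta} + 2p_{Borealis} = 0 ⇒ p_{Alta} = 196/3 + (1/3)p_{Borealis}.
The game is symmetric, so in equilibrium p_{Borealis} = p_{Alta}: the reaction function gives (2/3)p_{Alta} = 196/3, hence p_{Alta} = 98.
q_{Alta} = 287 − 3·98 + 2·98 = 189.
Profit = (98 − 35)·189 = 11907.

11907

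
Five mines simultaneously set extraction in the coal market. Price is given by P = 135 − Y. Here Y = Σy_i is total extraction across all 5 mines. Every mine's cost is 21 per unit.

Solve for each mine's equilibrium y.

A representative mine's profit is π_i = y_i(135 − Y) − 21y_i, with Y = y_i + Σ_{j≠i} y_j.
First-order condition: 114 − 2y_i − Σ_{j≠i} y_j = 0.
With identical mines, set every y_j = y: then 114 − 2y − 4y = 0, i.e. y = 114/6 = 19.

19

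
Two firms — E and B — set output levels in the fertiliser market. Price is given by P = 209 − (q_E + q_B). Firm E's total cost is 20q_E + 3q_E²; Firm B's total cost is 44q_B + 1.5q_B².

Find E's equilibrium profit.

1600

Firm E's profit: π = q_E(209 − (q_E + q_B)) − 20q_E − 3q_E².
∂π/∂q_E = 189 − 8q_E − q_B = 0, so q_E = 23.625 − 0.125q_B.
For B: ∂π/∂q_B = 165 − 5q_B − q_E = 0 ⇒ q_B = 33 − 0.2q_E.
Substituting the second reaction function into the first: q_E = 23.625 − 0.125(33 − 0.2q_E), which gives 0.975q_E = 19.5 ⇒ q_E = 20.
Then q_B = 33 − 0.2·20 = 29.
Price P = 209 − 49 = 160.
E's profit: (160 − 20)·20 − 3(20)² = 1600.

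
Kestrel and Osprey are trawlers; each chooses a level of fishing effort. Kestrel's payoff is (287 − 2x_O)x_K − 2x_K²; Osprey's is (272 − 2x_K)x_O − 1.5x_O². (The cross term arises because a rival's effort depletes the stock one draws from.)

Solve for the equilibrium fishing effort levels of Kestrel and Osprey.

Expanding Kestrel's payoff: 287x_K − 2x_Ox_K − 2x_K².
∂π/∂x_K = 287 − 2x_O − 4x_K = 0, so x_K = 71.75 − 0.5x_O.
Likewise for Osprey: x_O = 272/3 − (2/3)x_K.
Solving the two reaction functions simultaneously: (1 − (−0.5)(−2/3))x_K = 71.75 − 0.5·(272/3), so (2/3)x_K = 317/12 and x_K = 39.625.
Then x_O = 272/3 − (2/3)·39.625 = 64.25.

39.625, 64.25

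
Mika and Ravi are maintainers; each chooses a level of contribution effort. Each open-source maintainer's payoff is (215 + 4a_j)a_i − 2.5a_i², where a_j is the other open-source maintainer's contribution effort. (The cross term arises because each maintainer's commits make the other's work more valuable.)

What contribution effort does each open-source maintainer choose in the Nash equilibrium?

Mika's payoff is (215 + 4a_R)a_M − 2.5a_M².
∂π/∂a_M = 215 + 4a_R − 5a_M = 0, so a_M = 43 + 0.8a_R.
By symmetry a_R = a_M; substituting into the reaction function, 0.2a_M = 43 and a_M = 215.

215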